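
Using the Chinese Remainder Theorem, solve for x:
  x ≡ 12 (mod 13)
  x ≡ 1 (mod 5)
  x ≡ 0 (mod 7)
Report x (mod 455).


Moduli 13, 5, 7 are pairwise coprime; by CRT there is a unique solution modulo M = 13 · 5 · 7 = 455.
Solve pairwise, accumulating the modulus:
  Start with x ≡ 12 (mod 13).
  Combine with x ≡ 1 (mod 5): since gcd(13, 5) = 1, we get a unique residue mod 65.
    Write x = 12 + 13·t and substitute into x ≡ 1 (mod 5): 13·t ≡ 1 − 12 = -11 (mod 5).
    Reduce coefficients mod 5: 3·t ≡ 4 (mod 5).
    The inverse of 3 mod 5 is 2 (since 3·2 = 6 = 1·5 + 1), so t ≡ 2·4 = 8 ≡ 3 (mod 5).
    Then x = 12 + 13·3 = 51, valid modulo lcm(13, 5) = 65: x ≡ 51 (mod 65).
  Combine with x ≡ 0 (mod 7): since gcd(65, 7) = 1, we get a unique residue mod 455.
    Write x = 51 + 65·t and substitute into x ≡ 0 (mod 7): 65·t ≡ 0 − 51 = -51 (mod 7).
    Reduce coefficients mod 7: 2·t ≡ 5 (mod 7).
    The inverse of 2 mod 7 is 4 (since 2·4 = 8 = 1·7 + 1), so t ≡ 4·5 = 20 ≡ 6 (mod 7).
    Then x = 51 + 65·6 = 441, valid modulo lcm(65, 7) = 455: x ≡ 441 (mod 455).
Verify: 441 mod 13 = 12 ✓, 441 mod 5 = 1 ✓, 441 mod 7 = 0 ✓.

x ≡ 441 (mod 455).


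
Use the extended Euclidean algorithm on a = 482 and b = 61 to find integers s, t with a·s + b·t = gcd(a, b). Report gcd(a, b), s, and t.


Euclidean algorithm on (482, 61) — divide until remainder is 0:
  482 = 7 · 61 + 55
  61 = 1 · 55 + 6
  55 = 9 · 6 + 1
  6 = 6 · 1 + 0
gcd(482, 61) = 1.
Track Bezout coefficients alongside the remainders: start with r₀ = 482 = a·1 + b·0 (s = 1, t = 0) and r₁ = 61 = a·0 + b·1 (s = 0, t = 1); each new remainder r_{k+1} = r_{k-1} − q_k·r_k inherits s_{k+1} = s_{k-1} − q_k·s_k, t_{k+1} = t_{k-1} − q_k·t_k, so r_k = a·s_k + b·t_k at every step:
  q = 7: r = 55, s = 1 − 7·0 = 1, t = 0 − 7·1 = -7  (check: 482·1 + 61·(-7) = 55)
  q = 1: r = 6, s = 0 − 1·1 = -1, t = 1 − 1·(-7) = 8  (check: 482·(-1) + 61·8 = 6)
  q = 9: r = 1, s = 1 − 9·(-1) = 10, t = -7 − 9·8 = -79  (check: 482·10 + 61·(-79) = 1)
The row with r = 1 (the gcd) gives the Bezout coefficients s = 10, t = -79.
Result: 482 · (10) + 61 · (-79) = 1.

gcd(482, 61) = 1; s = 10, t = -79 (check: 482·10 + 61·(-79) = 1).


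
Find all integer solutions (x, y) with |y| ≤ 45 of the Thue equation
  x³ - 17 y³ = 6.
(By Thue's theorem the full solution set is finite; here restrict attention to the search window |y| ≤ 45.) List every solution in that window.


The equation is x³ - 17y³ = 6. For fixed y, x³ = 17·y³ + 6, so a solution requires the RHS to be a perfect cube.
Strategy: iterate y from -45 to 45, compute RHS = 17·y³ + 6, and check whether it is a (positive or negative) perfect cube.
Check small values of y:
  y = 0: RHS = 6 is not a perfect cube.
  y = 1: RHS = 23 is not a perfect cube.
  y = -1: RHS = -11 is not a perfect cube.
  y = 2: RHS = 142 is not a perfect cube.
  y = -2: RHS = -130 is not a perfect cube.
  y = 3: RHS = 465 is not a perfect cube.
  y = -3: RHS = -453 is not a perfect cube.
Continuing the search up to |y| = 45 finds no solutions either.
No (x, y) in the scanned range satisfies the equation.

No integer solutions with |y| ≤ 45.


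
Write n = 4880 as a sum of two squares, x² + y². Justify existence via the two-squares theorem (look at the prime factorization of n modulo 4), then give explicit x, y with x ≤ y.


Step 1: Factor n = 4880 = 2^4 · 5 · 61.
Step 2: Check the mod-4 condition on each prime factor: 2 = 2 (special); 5 ≡ 1 (mod 4), exponent 1; 61 ≡ 1 (mod 4), exponent 1.
All primes ≡ 3 (mod 4) appear to even exponent (or don't appear), so by the two-squares theorem n IS expressible as a sum of two squares.
Step 3: Build a representation. Group n = k² · m with k = 4 and m = 5 · 61 = 305 (a product of primes ≡ 1 (mod 4)); a representation of m scales to one of n via (k·x)² + (k·y)² = k²(x² + y²). Each prime p ≡ 1 (mod 4) is itself a sum of two squares; find a² by testing p − a² for a perfect square:
  5: 5 − 1² = 4 = 2² ⇒ 5 = 1² + 2².
  61: 61 − 1² = 60, 61 − 2² = 57, 61 − 3² = 52, 61 − 4² = 45, 61 − 5² = 36 = 6² ⇒ 61 = 5² + 6².
  Combine using the Brahmagupta–Fibonacci identity (a² + b²)(c² + d²) = (ac − bd)² + (ad + bc)² = (ac + bd)² + (ad − bc)²:
  5 · 61 = 305: from (1² + 2²)(5² + 6²), take (1·5 − 2·6, 1·6 + 2·5) = (5 − 12, 6 + 10) = (-7, 16); dropping signs (only squares matter) gives (7, 16); check 7² + 16² = 49 + 256 = 305 ✓.
  Scale by k = 4: (4·7, 4·16) = (28, 64).
Step 4: Order so x ≤ y and verify: 28² + 64² = 784 + 4096 = 4880 = n. ✓

n = 4880 = 28² + 64² (one valid representation with x ≤ y).


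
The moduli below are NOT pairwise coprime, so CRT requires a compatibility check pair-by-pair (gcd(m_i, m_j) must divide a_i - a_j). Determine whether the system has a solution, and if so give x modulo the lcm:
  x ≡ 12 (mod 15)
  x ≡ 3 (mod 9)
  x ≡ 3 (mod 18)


Moduli 15, 9, 18 are not pairwise coprime, so CRT works modulo lcm(m_i) when all pairwise compatibility conditions hold.
Pairwise compatibility: gcd(m_i, m_j) must divide a_i - a_j for every pair.
Merge one congruence at a time:
  Start: x ≡ 12 (mod 15).
  Combine with x ≡ 3 (mod 9): gcd(15, 9) = 3; 3 - 12 = -9, which IS divisible by 3, so compatible.
    Write x = 12 + 15·t and substitute into x ≡ 3 (mod 9): 15·t ≡ 3 − 12 = -9 (mod 9).
    Divide the congruence (and modulus) by g = 3: 5·t ≡ -3 (mod 3).
    Reduce coefficients mod 3: 2·t ≡ 0 (mod 3).
    The inverse of 2 mod 3 is 2 (since 2·2 = 4 = 1·3 + 1), so t ≡ 2·0 = 0 ≡ 0 (mod 3).
    Then x = 12 + 15·0 = 12, valid modulo lcm(15, 9) = 45: x ≡ 12 (mod 45).
  Combine with x ≡ 3 (mod 18): gcd(45, 18) = 9; 3 - 12 = -9, which IS divisible by 9, so compatible.
    Write x = 12 + 45·t and substitute into x ≡ 3 (mod 18): 45·t ≡ 3 − 12 = -9 (mod 18).
    Divide the congruence (and modulus) by g = 9: 5·t ≡ -1 (mod 2).
    Reduce coefficients mod 2: 1·t ≡ 1 (mod 2).
    So t ≡ 1 (mod 2).
    Then x = 12 + 45·1 = 57, valid modulo lcm(45, 18) = 90: x ≡ 57 (mod 90).
Verify: 57 mod 15 = 12, 57 mod 9 = 3, 57 mod 18 = 3.

x ≡ 57 (mod 90).


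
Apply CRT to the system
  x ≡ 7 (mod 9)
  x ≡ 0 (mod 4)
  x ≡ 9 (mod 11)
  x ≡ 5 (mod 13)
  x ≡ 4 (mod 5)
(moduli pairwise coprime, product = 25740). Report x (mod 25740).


Product of moduli M = 9 · 4 · 11 · 13 · 5 = 25740.
Merge one congruence at a time:
  Start: x ≡ 7 (mod 9).
  Combine with x ≡ 0 (mod 4); new modulus lcm = 36.
    Write x = 7 + 9·t and substitute into x ≡ 0 (mod 4): 9·t ≡ 0 − 7 = -7 (mod 4).
    Reduce coefficients mod 4: 1·t ≡ 1 (mod 4).
    So t ≡ 1 (mod 4).
    Then x = 7 + 9·1 = 16, valid modulo lcm(9, 4) = 36: x ≡ 16 (mod 36).
  Combine with x ≡ 9 (mod 11); new modulus lcm = 396.
    Write x = 16 + 36·t and substitute into x ≡ 9 (mod 11): 36·t ≡ 9 − 16 = -7 (mod 11).
    Reduce coefficients mod 11: 3·t ≡ 4 (mod 11).
    The inverse of 3 mod 11 is 4 (since 3·4 = 12 = 1·11 + 1), so t ≡ 4·4 = 16 ≡ 5 (mod 11).
    Then x = 16 + 36·5 = 196, valid modulo lcm(36, 11) = 396: x ≡ 196 (mod 396).
  Combine with x ≡ 5 (mod 13); new modulus lcm = 5148.
    Write x = 196 + 396·t and substitute into x ≡ 5 (mod 13): 396·t ≡ 5 − 196 = -191 (mod 13).
    Reduce coefficients mod 13: 6·t ≡ 4 (mod 13).
    The inverse of 6 mod 13 is 11 (since 6·11 = 66 = 5·13 + 1), so t ≡ 11·4 = 44 ≡ 5 (mod 13).
    Then x = 196 + 396·5 = 2176, valid modulo lcm(396, 13) = 5148: x ≡ 2176 (mod 5148).
  Combine with x ≡ 4 (mod 5); new modulus lcm = 25740.
    Write x = 2176 + 5148·t and substitute into x ≡ 4 (mod 5): 5148·t ≡ 4 − 2176 = -2172 (mod 5).
    Reduce coefficients mod 5: 3·t ≡ 3 (mod 5).
    The inverse of 3 mod 5 is 2 (since 3·2 = 6 = 1·5 + 1), so t ≡ 2·3 = 6 ≡ 1 (mod 5).
    Then x = 2176 + 5148·1 = 7324, valid modulo lcm(5148, 5) = 25740: x ≡ 7324 (mod 25740).
Verify against each original: 7324 mod 9 = 7, 7324 mod 4 = 0, 7324 mod 11 = 9, 7324 mod 13 = 5, 7324 mod 5 = 4.

x ≡ 7324 (mod 25740).


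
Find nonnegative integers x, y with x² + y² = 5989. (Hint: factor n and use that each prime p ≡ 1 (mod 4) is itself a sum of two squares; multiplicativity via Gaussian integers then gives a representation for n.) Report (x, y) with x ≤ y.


Step 1: Factor n = 5989 = 53 · 113.
Step 2: Check the mod-4 condition on each prime factor: 53 ≡ 1 (mod 4), exponent 1; 113 ≡ 1 (mod 4), exponent 1.
All primes ≡ 3 (mod 4) appear to even exponent (or don't appear), so by the two-squares theorem n IS expressible as a sum of two squares.
Step 3: Build a representation. Here n = 53 · 113 is a product of primes ≡ 1 (mod 4). Each prime p ≡ 1 (mod 4) is itself a sum of two squares; find a² by testing p − a² for a perfect square:
  53: 53 − 1² = 52, 53 − 2² = 49 = 7² ⇒ 53 = 2² + 7².
  113: 113 − 1² = 112, 113 − 2² = 109, 113 − 3² = 104, 113 − 4² = 97, 113 − 5² = 88, 113 − 6² = 77, 113 − 7² = 64 = 8² ⇒ 113 = 7² + 8².
  Combine using the Brahmagupta–Fibonacci identity (a² + b²)(c² + d²) = (ac − bd)² + (ad + bc)² = (ac + bd)² + (ad − bc)²:
  53 · 113 = 5989: from (2² + 7²)(7² + 8²), take (2·7 − 7·8, 2·8 + 7·7) = (14 − 56, 16 + 49) = (-42, 65); dropping signs (only squares matter) gives (42, 65); check 42² + 65² = 1764 + 4225 = 5989 ✓.
Step 4: Order so x ≤ y and verify: 42² + 65² = 1764 + 4225 = 5989 = n. ✓

n = 5989 = 42² + 65² (one valid representation with x ≤ y).


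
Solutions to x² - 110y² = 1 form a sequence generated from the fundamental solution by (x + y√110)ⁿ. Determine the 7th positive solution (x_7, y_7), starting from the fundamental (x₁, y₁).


Step 1: Find the fundamental solution (x₁, y₁) of x² - 110y² = 1.
  Expand √110 as a continued fraction. a₀ = ⌊√110⌋ = 10; iterate m_{k+1} = d_k·a_k − m_k, d_{k+1} = (110 − m_{k+1}²)/d_k, a_{k+1} = ⌊(a₀ + m_{k+1})/d_{k+1}⌋ (starting m₀ = 0, d₀ = 1), with convergents p_k = a_k·p_{k-1} + p_{k-2}, q_k = a_k·q_{k-1} + q_{k-2} (p₋₁ = 1, q₋₁ = 0):
  k = 0: a₀ = 10; p₀/q₀ = 10/1; p₀² − 110·q₀² = 100 − 110 = -10.
  k = 1: m = 10, d = 10, a = ⌊(10 + 10)/10⌋ = 2; p/q = (2·10 + 1)/(2·1 + 0) = 21/2; p² − 110·q² = 441 − 440 = 1.
  The first convergent with p² − 110·q² = 1 gives the fundamental solution (x₁, y₁) = (21, 2).
Step 2: Apply the recurrence (x_{n+1}, y_{n+1}) = (x₁x_n + 110y₁y_n, x₁y_n + y₁x_n) repeatedly.
  From (x_1, y_1) = (21, 2): x_2 = 21·21 + 110·2·2 = 881; y_2 = 21·2 + 2·21 = 84.
  From (x_2, y_2) = (881, 84): x_3 = 21·881 + 110·2·84 = 36981; y_3 = 21·84 + 2·881 = 3526.
  From (x_3, y_3) = (36981, 3526): x_4 = 21·36981 + 110·2·3526 = 1552321; y_4 = 21·3526 + 2·36981 = 148008.
  From (x_4, y_4) = (1552321, 148008): x_5 = 21·1552321 + 110·2·148008 = 65160501; y_5 = 21·148008 + 2·1552321 = 6212810.
  From (x_5, y_5) = (65160501, 6212810): x_6 = 21·65160501 + 110·2·6212810 = 2735188721; y_6 = 21·6212810 + 2·65160501 = 260790012.
  From (x_6, y_6) = (2735188721, 260790012): x_7 = 21·2735188721 + 110·2·260790012 = 114812765781; y_7 = 21·260790012 + 2·2735188721 = 10946967694.
Step 3: Verify x_7² - 110·y_7² = 13181971186282764539961 - 13181971186282764539960 = 1 (should be 1). ✓

(x_1, y_1) = (21, 2); (x_7, y_7) = (114812765781, 10946967694).


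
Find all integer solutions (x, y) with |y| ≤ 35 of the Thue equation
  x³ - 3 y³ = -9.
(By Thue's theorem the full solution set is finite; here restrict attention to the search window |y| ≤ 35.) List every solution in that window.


The equation is x³ - 3y³ = -9. For fixed y, x³ = 3·y³ − 9, so a solution requires the RHS to be a perfect cube.
Strategy: iterate y from -35 to 35, compute RHS = 3·y³ − 9, and check whether it is a (positive or negative) perfect cube.
Check small values of y:
  y = 0: RHS = -9 is not a perfect cube.
  y = 1: RHS = -6 is not a perfect cube.
  y = -1: RHS = -12 is not a perfect cube.
  y = 2: RHS = 15 is not a perfect cube.
  y = -2: RHS = -33 is not a perfect cube.
  y = 3: RHS = 72 is not a perfect cube.
  y = -3: RHS = -90 is not a perfect cube.
Continuing the search up to |y| = 35 finds no solutions either.
No (x, y) in the scanned range satisfies the equation.

No integer solutions with |y| ≤ 35.


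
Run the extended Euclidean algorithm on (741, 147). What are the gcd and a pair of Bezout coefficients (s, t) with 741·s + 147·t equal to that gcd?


Euclidean algorithm on (741, 147) — divide until remainder is 0:
  741 = 5 · 147 + 6
  147 = 24 · 6 + 3
  6 = 2 · 3 + 0
gcd(741, 147) = 3.
Track Bezout coefficients alongside the remainders: start with r₀ = 741 = a·1 + b·0 (s = 1, t = 0) and r₁ = 147 = a·0 + b·1 (s = 0, t = 1); each new remainder r_{k+1} = r_{k-1} − q_k·r_k inherits s_{k+1} = s_{k-1} − q_k·s_k, t_{k+1} = t_{k-1} − q_k·t_k, so r_k = a·s_k + b·t_k at every step:
  q = 5: r = 6, s = 1 − 5·0 = 1, t = 0 − 5·1 = -5  (check: 741·1 + 147·(-5) = 6)
  q = 24: r = 3, s = 0 − 24·1 = -24, t = 1 − 24·(-5) = 121  (check: 741·(-24) + 147·121 = 3)
The row with r = 3 (the gcd) gives the Bezout coefficients s = -24, t = 121.
Result: 741 · (-24) + 147 · (121) = 3.

gcd(741, 147) = 3; s = -24, t = 121 (check: 741·(-24) + 147·121 = 3).


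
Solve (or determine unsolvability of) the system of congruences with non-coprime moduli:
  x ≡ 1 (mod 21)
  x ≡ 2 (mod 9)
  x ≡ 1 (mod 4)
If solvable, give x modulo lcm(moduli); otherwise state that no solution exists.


Moduli 21, 9, 4 are not pairwise coprime, so CRT works modulo lcm(m_i) when all pairwise compatibility conditions hold.
Pairwise compatibility: gcd(m_i, m_j) must divide a_i - a_j for every pair.
Merge one congruence at a time:
  Start: x ≡ 1 (mod 21).
  Combine with x ≡ 2 (mod 9): gcd(21, 9) = 3, and 2 - 1 = 1 is NOT divisible by 3.
    ⇒ system is inconsistent (no integer solution).

No solution (the system is inconsistent).


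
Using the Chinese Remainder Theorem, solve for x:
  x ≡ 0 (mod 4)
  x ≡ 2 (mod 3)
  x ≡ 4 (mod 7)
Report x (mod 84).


Moduli 4, 3, 7 are pairwise coprime; by CRT there is a unique solution modulo M = 4 · 3 · 7 = 84.
Solve pairwise, accumulating the modulus:
  Start with x ≡ 0 (mod 4).
  Combine with x ≡ 2 (mod 3): since gcd(4, 3) = 1, we get a unique residue mod 12.
    Write x = 0 + 4·t and substitute into x ≡ 2 (mod 3): 4·t ≡ 2 − 0 = 2 (mod 3).
    Reduce coefficients mod 3: 1·t ≡ 2 (mod 3).
    So t ≡ 2 (mod 3).
    Then x = 0 + 4·2 = 8, valid modulo lcm(4, 3) = 12: x ≡ 8 (mod 12).
  Combine with x ≡ 4 (mod 7): since gcd(12, 7) = 1, we get a unique residue mod 84.
    Write x = 8 + 12·t and substitute into x ≡ 4 (mod 7): 12·t ≡ 4 − 8 = -4 (mod 7).
    Reduce coefficients mod 7: 5·t ≡ 3 (mod 7).
    The inverse of 5 mod 7 is 3 (since 5·3 = 15 = 2·7 + 1), so t ≡ 3·3 = 9 ≡ 2 (mod 7).
    Then x = 8 + 12·2 = 32, valid modulo lcm(12, 7) = 84: x ≡ 32 (mod 84).
Verify: 32 mod 4 = 0 ✓, 32 mod 3 = 2 ✓, 32 mod 7 = 4 ✓.

x ≡ 32 (mod 84).


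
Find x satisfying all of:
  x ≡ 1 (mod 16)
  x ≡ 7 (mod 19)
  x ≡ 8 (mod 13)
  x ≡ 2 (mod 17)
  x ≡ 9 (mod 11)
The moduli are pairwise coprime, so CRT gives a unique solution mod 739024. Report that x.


Product of moduli M = 16 · 19 · 13 · 17 · 11 = 739024.
Merge one congruence at a time:
  Start: x ≡ 1 (mod 16).
  Combine with x ≡ 7 (mod 19); new modulus lcm = 304.
    Write x = 1 + 16·t and substitute into x ≡ 7 (mod 19): 16·t ≡ 7 − 1 = 6 (mod 19).
    The inverse of 16 mod 19 is 6 (since 16·6 = 96 = 5·19 + 1), so t ≡ 6·6 = 36 ≡ 17 (mod 19).
    Then x = 1 + 16·17 = 273, valid modulo lcm(16, 19) = 304: x ≡ 273 (mod 304).
  Combine with x ≡ 8 (mod 13); new modulus lcm = 3952.
    Write x = 273 + 304·t and substitute into x ≡ 8 (mod 13): 304·t ≡ 8 − 273 = -265 (mod 13).
    Reduce coefficients mod 13: 5·t ≡ 8 (mod 13).
    The inverse of 5 mod 13 is 8 (since 5·8 = 40 = 3·13 + 1), so t ≡ 8·8 = 64 ≡ 12 (mod 13).
    Then x = 273 + 304·12 = 3921, valid modulo lcm(304, 13) = 3952: x ≡ 3921 (mod 3952).
  Combine with x ≡ 2 (mod 17); new modulus lcm = 67184.
    Write x = 3921 + 3952·t and substitute into x ≡ 2 (mod 17): 3952·t ≡ 2 − 3921 = -3919 (mod 17).
    Reduce coefficients mod 17: 8·t ≡ 8 (mod 17).
    The inverse of 8 mod 17 is 15 (since 8·15 = 120 = 7·17 + 1), so t ≡ 15·8 = 120 ≡ 1 (mod 17).
    Then x = 3921 + 3952·1 = 7873, valid modulo lcm(3952, 17) = 67184: x ≡ 7873 (mod 67184).
  Combine with x ≡ 9 (mod 11); new modulus lcm = 739024.
    Write x = 7873 + 67184·t and substitute into x ≡ 9 (mod 11): 67184·t ≡ 9 − 7873 = -7864 (mod 11).
    Reduce coefficients mod 11: 7·t ≡ 1 (mod 11).
    The inverse of 7 mod 11 is 8 (since 7·8 = 56 = 5·11 + 1), so t ≡ 8·1 = 8 ≡ 8 (mod 11).
    Then x = 7873 + 67184·8 = 545345, valid modulo lcm(67184, 11) = 739024: x ≡ 545345 (mod 739024).
Verify against each original: 545345 mod 16 = 1, 545345 mod 19 = 7, 545345 mod 13 = 8, 545345 mod 17 = 2, 545345 mod 11 = 9.

x ≡ 545345 (mod 739024).


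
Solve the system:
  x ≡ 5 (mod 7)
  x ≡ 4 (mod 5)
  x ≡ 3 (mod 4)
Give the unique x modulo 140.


Moduli 7, 5, 4 are pairwise coprime; by CRT there is a unique solution modulo M = 7 · 5 · 4 = 140.
Solve pairwise, accumulating the modulus:
  Start with x ≡ 5 (mod 7).
  Combine with x ≡ 4 (mod 5): since gcd(7, 5) = 1, we get a unique residue mod 35.
    Write x = 5 + 7·t and substitute into x ≡ 4 (mod 5): 7·t ≡ 4 − 5 = -1 (mod 5).
    Reduce coefficients mod 5: 2·t ≡ 4 (mod 5).
    The inverse of 2 mod 5 is 3 (since 2·3 = 6 = 1·5 + 1), so t ≡ 3·4 = 12 ≡ 2 (mod 5).
    Then x = 5 + 7·2 = 19, valid modulo lcm(7, 5) = 35: x ≡ 19 (mod 35).
  Combine with x ≡ 3 (mod 4): since gcd(35, 4) = 1, we get a unique residue mod 140.
    Write x = 19 + 35·t and substitute into x ≡ 3 (mod 4): 35·t ≡ 3 − 19 = -16 (mod 4).
    Reduce coefficients mod 4: 3·t ≡ 0 (mod 4).
    The inverse of 3 mod 4 is 3 (since 3·3 = 9 = 2·4 + 1), so t ≡ 3·0 = 0 ≡ 0 (mod 4).
    Then x = 19 + 35·0 = 19, valid modulo lcm(35, 4) = 140: x ≡ 19 (mod 140).
Verify: 19 mod 7 = 5 ✓, 19 mod 5 = 4 ✓, 19 mod 4 = 3 ✓.

x ≡ 19 (mod 140).


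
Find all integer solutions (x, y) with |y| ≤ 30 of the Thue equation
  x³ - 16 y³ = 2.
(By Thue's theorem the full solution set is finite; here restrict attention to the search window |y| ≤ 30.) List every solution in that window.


The equation is x³ - 16y³ = 2. For fixed y, x³ = 16·y³ + 2, so a solution requires the RHS to be a perfect cube.
Strategy: iterate y from -30 to 30, compute RHS = 16·y³ + 2, and check whether it is a (positive or negative) perfect cube.
Check small values of y:
  y = 0: RHS = 2 is not a perfect cube.
  y = 1: RHS = 18 is not a perfect cube.
  y = -1: RHS = -14 is not a perfect cube.
  y = 2: RHS = 130 is not a perfect cube.
  y = -2: RHS = -126 is not a perfect cube.
  y = 3: RHS = 434 is not a perfect cube.
  y = -3: RHS = -430 is not a perfect cube.
Continuing the search up to |y| = 30 finds no solutions either.
No (x, y) in the scanned range satisfies the equation.

No integer solutions with |y| ≤ 30.


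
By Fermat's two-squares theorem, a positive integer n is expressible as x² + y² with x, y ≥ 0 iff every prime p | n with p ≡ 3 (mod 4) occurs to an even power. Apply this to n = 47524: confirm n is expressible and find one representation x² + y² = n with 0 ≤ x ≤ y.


Step 1: Factor n = 47524 = 2^2 · 109^2.
Step 2: Check the mod-4 condition on each prime factor: 2 = 2 (special); 109 ≡ 1 (mod 4), exponent 2.
All primes ≡ 3 (mod 4) appear to even exponent (or don't appear), so by the two-squares theorem n IS expressible as a sum of two squares.
Step 3: Build a representation. Group n = k² · m with k = 2 and m = 109 · 109 = 11881 (a product of primes ≡ 1 (mod 4)); a representation of m scales to one of n via (k·x)² + (k·y)² = k²(x² + y²). Each prime p ≡ 1 (mod 4) is itself a sum of two squares; find a² by testing p − a² for a perfect square:
  109: 109 − 1² = 108, 109 − 2² = 105, 109 − 3² = 100 = 10² ⇒ 109 = 3² + 10².
  Combine using the Brahmagupta–Fibonacci identity (a² + b²)(c² + d²) = (ac − bd)² + (ad + bc)² = (ac + bd)² + (ad − bc)²:
  109 · 109 = 11881: from (3² + 10²)(3² + 10²), take (3·3 − 10·10, 3·10 + 10·3) = (9 − 100, 30 + 30) = (-91, 60); dropping signs (only squares matter) gives (91, 60); check 91² + 60² = 8281 + 3600 = 11881 ✓.
  Scale by k = 2: (2·91, 2·60) = (182, 120).
Step 4: Order so x ≤ y and verify: 120² + 182² = 14400 + 33124 = 47524 = n. ✓

n = 47524 = 120² + 182² (one valid representation with x ≤ y).


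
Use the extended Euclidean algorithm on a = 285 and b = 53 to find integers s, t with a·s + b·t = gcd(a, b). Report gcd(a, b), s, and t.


Euclidean algorithm on (285, 53) — divide until remainder is 0:
  285 = 5 · 53 + 20
  53 = 2 · 20 + 13
  20 = 1 · 13 + 7
  13 = 1 · 7 + 6
  7 = 1 · 6 + 1
  6 = 6 · 1 + 0
gcd(285, 53) = 1.
Track Bezout coefficients alongside the remainders: start with r₀ = 285 = a·1 + b·0 (s = 1, t = 0) and r₁ = 53 = a·0 + b·1 (s = 0, t = 1); each new remainder r_{k+1} = r_{k-1} − q_k·r_k inherits s_{k+1} = s_{k-1} − q_k·s_k, t_{k+1} = t_{k-1} − q_k·t_k, so r_k = a·s_k + b·t_k at every step:
  q = 5: r = 20, s = 1 − 5·0 = 1, t = 0 − 5·1 = -5  (check: 285·1 + 53·(-5) = 20)
  q = 2: r = 13, s = 0 − 2·1 = -2, t = 1 − 2·(-5) = 11  (check: 285·(-2) + 53·11 = 13)
  q = 1: r = 7, s = 1 − 1·(-2) = 3, t = -5 − 1·11 = -16  (check: 285·3 + 53·(-16) = 7)
  q = 1: r = 6, s = -2 − 1·3 = -5, t = 11 − 1·(-16) = 27  (check: 285·(-5) + 53·27 = 6)
  q = 1: r = 1, s = 3 − 1·(-5) = 8, t = -16 − 1·27 = -43  (check: 285·8 + 53·(-43) = 1)
The row with r = 1 (the gcd) gives the Bezout coefficients s = 8, t = -43.
Result: 285 · (8) + 53 · (-43) = 1.

gcd(285, 53) = 1; s = 8, t = -43 (check: 285·8 + 53·(-43) = 1).


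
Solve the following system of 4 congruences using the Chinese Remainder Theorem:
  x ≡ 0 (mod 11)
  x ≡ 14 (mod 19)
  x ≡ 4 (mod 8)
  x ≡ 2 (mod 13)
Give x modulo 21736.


Product of moduli M = 11 · 19 · 8 · 13 = 21736.
Merge one congruence at a time:
  Start: x ≡ 0 (mod 11).
  Combine with x ≡ 14 (mod 19); new modulus lcm = 209.
    Write x = 0 + 11·t and substitute into x ≡ 14 (mod 19): 11·t ≡ 14 − 0 = 14 (mod 19).
    The inverse of 11 mod 19 is 7 (since 11·7 = 77 = 4·19 + 1), so t ≡ 7·14 = 98 ≡ 3 (mod 19).
    Then x = 0 + 11·3 = 33, valid modulo lcm(11, 19) = 209: x ≡ 33 (mod 209).
  Combine with x ≡ 4 (mod 8); new modulus lcm = 1672.
    Write x = 33 + 209·t and substitute into x ≡ 4 (mod 8): 209·t ≡ 4 − 33 = -29 (mod 8).
    Reduce coefficients mod 8: 1·t ≡ 3 (mod 8).
    So t ≡ 3 (mod 8).
    Then x = 33 + 209·3 = 660, valid modulo lcm(209, 8) = 1672: x ≡ 660 (mod 1672).
  Combine with x ≡ 2 (mod 13); new modulus lcm = 21736.
    Write x = 660 + 1672·t and substitute into x ≡ 2 (mod 13): 1672·t ≡ 2 − 660 = -658 (mod 13).
    Reduce coefficients mod 13: 8·t ≡ 5 (mod 13).
    The inverse of 8 mod 13 is 5 (since 8·5 = 40 = 3·13 + 1), so t ≡ 5·5 = 25 ≡ 12 (mod 13).
    Then x = 660 + 1672·12 = 20724, valid modulo lcm(1672, 13) = 21736: x ≡ 20724 (mod 21736).
Verify against each original: 20724 mod 11 = 0, 20724 mod 19 = 14, 20724 mod 8 = 4, 20724 mod 13 = 2.

x ≡ 20724 (mod 21736).


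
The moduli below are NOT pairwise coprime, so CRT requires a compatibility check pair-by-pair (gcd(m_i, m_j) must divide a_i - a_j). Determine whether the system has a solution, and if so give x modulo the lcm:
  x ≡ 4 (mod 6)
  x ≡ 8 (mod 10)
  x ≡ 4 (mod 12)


Moduli 6, 10, 12 are not pairwise coprime, so CRT works modulo lcm(m_i) when all pairwise compatibility conditions hold.
Pairwise compatibility: gcd(m_i, m_j) must divide a_i - a_j for every pair.
Merge one congruence at a time:
  Start: x ≡ 4 (mod 6).
  Combine with x ≡ 8 (mod 10): gcd(6, 10) = 2; 8 - 4 = 4, which IS divisible by 2, so compatible.
    Write x = 4 + 6·t and substitute into x ≡ 8 (mod 10): 6·t ≡ 8 − 4 = 4 (mod 10).
    Divide the congruence (and modulus) by g = 2: 3·t ≡ 2 (mod 5).
    The inverse of 3 mod 5 is 2 (since 3·2 = 6 = 1·5 + 1), so t ≡ 2·2 = 4 ≡ 4 (mod 5).
    Then x = 4 + 6·4 = 28, valid modulo lcm(6, 10) = 30: x ≡ 28 (mod 30).
  Combine with x ≡ 4 (mod 12): gcd(30, 12) = 6; 4 - 28 = -24, which IS divisible by 6, so compatible.
    Write x = 28 + 30·t and substitute into x ≡ 4 (mod 12): 30·t ≡ 4 − 28 = -24 (mod 12).
    Divide the congruence (and modulus) by g = 6: 5·t ≡ -4 (mod 2).
    Reduce coefficients mod 2: 1·t ≡ 0 (mod 2).
    So t ≡ 0 (mod 2).
    Then x = 28 + 30·0 = 28, valid modulo lcm(30, 12) = 60: x ≡ 28 (mod 60).
Verify: 28 mod 6 = 4, 28 mod 10 = 8, 28 mod 12 = 4.

x ≡ 28 (mod 60).


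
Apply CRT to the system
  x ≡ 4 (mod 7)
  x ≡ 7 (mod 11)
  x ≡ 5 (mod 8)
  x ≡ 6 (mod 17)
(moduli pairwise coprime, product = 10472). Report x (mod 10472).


Product of moduli M = 7 · 11 · 8 · 17 = 10472.
Merge one congruence at a time:
  Start: x ≡ 4 (mod 7).
  Combine with x ≡ 7 (mod 11); new modulus lcm = 77.
    Write x = 4 + 7·t and substitute into x ≡ 7 (mod 11): 7·t ≡ 7 − 4 = 3 (mod 11).
    The inverse of 7 mod 11 is 8 (since 7·8 = 56 = 5·11 + 1), so t ≡ 8·3 = 24 ≡ 2 (mod 11).
    Then x = 4 + 7·2 = 18, valid modulo lcm(7, 11) = 77: x ≡ 18 (mod 77).
  Combine with x ≡ 5 (mod 8); new modulus lcm = 616.
    Write x = 18 + 77·t and substitute into x ≡ 5 (mod 8): 77·t ≡ 5 − 18 = -13 (mod 8).
    Reduce coefficients mod 8: 5·t ≡ 3 (mod 8).
    The inverse of 5 mod 8 is 5 (since 5·5 = 25 = 3·8 + 1), so t ≡ 5·3 = 15 ≡ 7 (mod 8).
    Then x = 18 + 77·7 = 557, valid modulo lcm(77, 8) = 616: x ≡ 557 (mod 616).
  Combine with x ≡ 6 (mod 17); new modulus lcm = 10472.
    Write x = 557 + 616·t and substitute into x ≡ 6 (mod 17): 616·t ≡ 6 − 557 = -551 (mod 17).
    Reduce coefficients mod 17: 4·t ≡ 10 (mod 17).
    The inverse of 4 mod 17 is 13 (since 4·13 = 52 = 3·17 + 1), so t ≡ 13·10 = 130 ≡ 11 (mod 17).
    Then x = 557 + 616·11 = 7333, valid modulo lcm(616, 17) = 10472: x ≡ 7333 (mod 10472).
Verify against each original: 7333 mod 7 = 4, 7333 mod 11 = 7, 7333 mod 8 = 5, 7333 mod 17 = 6.

x ≡ 7333 (mod 10472).


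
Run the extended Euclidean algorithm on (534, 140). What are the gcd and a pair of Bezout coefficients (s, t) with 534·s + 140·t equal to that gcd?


Euclidean algorithm on (534, 140) — divide until remainder is 0:
  534 = 3 · 140 + 114
  140 = 1 · 114 + 26
  114 = 4 · 26 + 10
  26 = 2 · 10 + 6
  10 = 1 · 6 + 4
  6 = 1 · 4 + 2
  4 = 2 · 2 + 0
gcd(534, 140) = 2.
Track Bezout coefficients alongside the remainders: start with r₀ = 534 = a·1 + b·0 (s = 1, t = 0) and r₁ = 140 = a·0 + b·1 (s = 0, t = 1); each new remainder r_{k+1} = r_{k-1} − q_k·r_k inherits s_{k+1} = s_{k-1} − q_k·s_k, t_{k+1} = t_{k-1} − q_k·t_k, so r_k = a·s_k + b·t_k at every step:
  q = 3: r = 114, s = 1 − 3·0 = 1, t = 0 − 3·1 = -3  (check: 534·1 + 140·(-3) = 114)
  q = 1: r = 26, s = 0 − 1·1 = -1, t = 1 − 1·(-3) = 4  (check: 534·(-1) + 140·4 = 26)
  q = 4: r = 10, s = 1 − 4·(-1) = 5, t = -3 − 4·4 = -19  (check: 534·5 + 140·(-19) = 10)
  q = 2: r = 6, s = -1 − 2·5 = -11, t = 4 − 2·(-19) = 42  (check: 534·(-11) + 140·42 = 6)
  q = 1: r = 4, s = 5 − 1·(-11) = 16, t = -19 − 1·42 = -61  (check: 534·16 + 140·(-61) = 4)
  q = 1: r = 2, s = -11 − 1·16 = -27, t = 42 − 1·(-61) = 103  (check: 534·(-27) + 140·103 = 2)
The row with r = 2 (the gcd) gives the Bezout coefficients s = -27, t = 103.
Result: 534 · (-27) + 140 · (103) = 2.

gcd(534, 140) = 2; s = -27, t = 103 (check: 534·(-27) + 140·103 = 2).


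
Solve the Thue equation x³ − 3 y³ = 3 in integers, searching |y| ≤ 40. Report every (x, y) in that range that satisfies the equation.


The equation is x³ - 3y³ = 3. For fixed y, x³ = 3·y³ + 3, so a solution requires the RHS to be a perfect cube.
Strategy: iterate y from -40 to 40, compute RHS = 3·y³ + 3, and check whether it is a (positive or negative) perfect cube.
Check small values of y:
  y = 0: RHS = 3 is not a perfect cube.
  y = 1: RHS = 6 is not a perfect cube.
  y = -1: RHS = 0 = (0)³ ⇒ x = 0 works.
  y = 2: RHS = 27 = (3)³ ⇒ x = 3 works.
  y = -2: RHS = -21 is not a perfect cube.
  y = 3: RHS = 84 is not a perfect cube.
  y = -3: RHS = -78 is not a perfect cube.
Continuing the search up to |y| = 40 finds no further solutions beyond those listed.
Collected solutions: (0, -1), (3, 2).

Solutions (with |y| ≤ 40): (0, -1), (3, 2).


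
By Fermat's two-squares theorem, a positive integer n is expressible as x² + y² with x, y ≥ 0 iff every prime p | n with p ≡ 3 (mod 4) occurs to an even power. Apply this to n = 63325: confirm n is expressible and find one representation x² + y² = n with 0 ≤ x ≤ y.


Step 1: Factor n = 63325 = 5^2 · 17 · 149.
Step 2: Check the mod-4 condition on each prime factor: 5 ≡ 1 (mod 4), exponent 2; 17 ≡ 1 (mod 4), exponent 1; 149 ≡ 1 (mod 4), exponent 1.
All primes ≡ 3 (mod 4) appear to even exponent (or don't appear), so by the two-squares theorem n IS expressible as a sum of two squares.
Step 3: Build a representation. Group n = k² · m with k = 5 and m = 17 · 149 = 2533 (a product of primes ≡ 1 (mod 4)); a representation of m scales to one of n via (k·x)² + (k·y)² = k²(x² + y²). Each prime p ≡ 1 (mod 4) is itself a sum of two squares; find a² by testing p − a² for a perfect square:
  17: 17 − 1² = 16 = 4² ⇒ 17 = 1² + 4².
  149: 149 − 1² = 148, 149 − 2² = 145, 149 − 3² = 140, 149 − 4² = 133, 149 − 5² = 124, 149 − 6² = 113, 149 − 7² = 100 = 10² ⇒ 149 = 7² + 10².
  Combine using the Brahmagupta–Fibonacci identity (a² + b²)(c² + d²) = (ac − bd)² + (ad + bc)² = (ac + bd)² + (ad − bc)²:
  17 · 149 = 2533: from (1² + 4²)(7² + 10²), take (1·7 − 4·10, 1·10 + 4·7) = (7 − 40, 10 + 28) = (-33, 38); dropping signs (only squares matter) gives (33, 38); check 33² + 38² = 1089 + 1444 = 2533 ✓.
  Scale by k = 5: (5·33, 5·38) = (165, 190).
Step 4: Order so x ≤ y and verify: 165² + 190² = 27225 + 36100 = 63325 = n. ✓

n = 63325 = 165² + 190² (one valid representation with x ≤ y).


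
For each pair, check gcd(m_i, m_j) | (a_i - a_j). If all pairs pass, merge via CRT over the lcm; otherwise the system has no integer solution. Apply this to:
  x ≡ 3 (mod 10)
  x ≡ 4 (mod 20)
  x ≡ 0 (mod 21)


Moduli 10, 20, 21 are not pairwise coprime, so CRT works modulo lcm(m_i) when all pairwise compatibility conditions hold.
Pairwise compatibility: gcd(m_i, m_j) must divide a_i - a_j for every pair.
Merge one congruence at a time:
  Start: x ≡ 3 (mod 10).
  Combine with x ≡ 4 (mod 20): gcd(10, 20) = 10, and 4 - 3 = 1 is NOT divisible by 10.
    ⇒ system is inconsistent (no integer solution).

No solution (the system is inconsistent).


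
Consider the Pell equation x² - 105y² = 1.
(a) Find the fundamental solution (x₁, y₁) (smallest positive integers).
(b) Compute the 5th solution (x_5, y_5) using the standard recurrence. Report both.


Step 1: Find the fundamental solution (x₁, y₁) of x² - 105y² = 1.
  Expand √105 as a continued fraction. a₀ = ⌊√105⌋ = 10; iterate m_{k+1} = d_k·a_k − m_k, d_{k+1} = (105 − m_{k+1}²)/d_k, a_{k+1} = ⌊(a₀ + m_{k+1})/d_{k+1}⌋ (starting m₀ = 0, d₀ = 1), with convergents p_k = a_k·p_{k-1} + p_{k-2}, q_k = a_k·q_{k-1} + q_{k-2} (p₋₁ = 1, q₋₁ = 0):
  k = 0: a₀ = 10; p₀/q₀ = 10/1; p₀² − 105·q₀² = 100 − 105 = -5.
  k = 1: m = 10, d = 5, a = ⌊(10 + 10)/5⌋ = 4; p/q = (4·10 + 1)/(4·1 + 0) = 41/4; p² − 105·q² = 1681 − 1680 = 1.
  The first convergent with p² − 105·q² = 1 gives the fundamental solution (x₁, y₁) = (41, 4).
Step 2: Apply the recurrence (x_{n+1}, y_{n+1}) = (x₁x_n + 105y₁y_n, x₁y_n + y₁x_n) repeatedly.
  From (x_1, y_1) = (41, 4): x_2 = 41·41 + 105·4·4 = 3361; y_2 = 41·4 + 4·41 = 328.
  From (x_2, y_2) = (3361, 328): x_3 = 41·3361 + 105·4·328 = 275561; y_3 = 41·328 + 4·3361 = 26892.
  From (x_3, y_3) = (275561, 26892): x_4 = 41·275561 + 105·4·26892 = 22592641; y_4 = 41·26892 + 4·275561 = 2204816.
  From (x_4, y_4) = (22592641, 2204816): x_5 = 41·22592641 + 105·4·2204816 = 1852321001; y_5 = 41·2204816 + 4·22592641 = 180768020.
Step 3: Verify x_5² - 105·y_5² = 3431093090745642001 - 3431093090745642000 = 1 (should be 1). ✓

(x_1, y_1) = (41, 4); (x_5, y_5) = (1852321001, 180768020).


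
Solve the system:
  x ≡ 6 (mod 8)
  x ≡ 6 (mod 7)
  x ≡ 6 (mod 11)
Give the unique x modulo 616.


Moduli 8, 7, 11 are pairwise coprime; by CRT there is a unique solution modulo M = 8 · 7 · 11 = 616.
Solve pairwise, accumulating the modulus:
  Start with x ≡ 6 (mod 8).
  Combine with x ≡ 6 (mod 7): since gcd(8, 7) = 1, we get a unique residue mod 56.
    Write x = 6 + 8·t and substitute into x ≡ 6 (mod 7): 8·t ≡ 6 − 6 = 0 (mod 7).
    Reduce coefficients mod 7: 1·t ≡ 0 (mod 7).
    So t ≡ 0 (mod 7).
    Then x = 6 + 8·0 = 6, valid modulo lcm(8, 7) = 56: x ≡ 6 (mod 56).
  Combine with x ≡ 6 (mod 11): since gcd(56, 11) = 1, we get a unique residue mod 616.
    Write x = 6 + 56·t and substitute into x ≡ 6 (mod 11): 56·t ≡ 6 − 6 = 0 (mod 11).
    Reduce coefficients mod 11: 1·t ≡ 0 (mod 11).
    So t ≡ 0 (mod 11).
    Then x = 6 + 56·0 = 6, valid modulo lcm(56, 11) = 616: x ≡ 6 (mod 616).
Verify: 6 mod 8 = 6 ✓, 6 mod 7 = 6 ✓, 6 mod 11 = 6 ✓.

x ≡ 6 (mod 616).


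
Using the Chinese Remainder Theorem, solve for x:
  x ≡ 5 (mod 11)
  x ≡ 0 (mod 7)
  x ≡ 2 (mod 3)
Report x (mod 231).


Moduli 11, 7, 3 are pairwise coprime; by CRT there is a unique solution modulo M = 11 · 7 · 3 = 231.
Solve pairwise, accumulating the modulus:
  Start with x ≡ 5 (mod 11).
  Combine with x ≡ 0 (mod 7): since gcd(11, 7) = 1, we get a unique residue mod 77.
    Write x = 5 + 11·t and substitute into x ≡ 0 (mod 7): 11·t ≡ 0 − 5 = -5 (mod 7).
    Reduce coefficients mod 7: 4·t ≡ 2 (mod 7).
    The inverse of 4 mod 7 is 2 (since 4·2 = 8 = 1·7 + 1), so t ≡ 2·2 = 4 ≡ 4 (mod 7).
    Then x = 5 + 11·4 = 49, valid modulo lcm(11, 7) = 77: x ≡ 49 (mod 77).
  Combine with x ≡ 2 (mod 3): since gcd(77, 3) = 1, we get a unique residue mod 231.
    Write x = 49 + 77·t and substitute into x ≡ 2 (mod 3): 77·t ≡ 2 − 49 = -47 (mod 3).
    Reduce coefficients mod 3: 2·t ≡ 1 (mod 3).
    The inverse of 2 mod 3 is 2 (since 2·2 = 4 = 1·3 + 1), so t ≡ 2·1 = 2 ≡ 2 (mod 3).
    Then x = 49 + 77·2 = 203, valid modulo lcm(77, 3) = 231: x ≡ 203 (mod 231).
Verify: 203 mod 11 = 5 ✓, 203 mod 7 = 0 ✓, 203 mod 3 = 2 ✓.

x ≡ 203 (mod 231).


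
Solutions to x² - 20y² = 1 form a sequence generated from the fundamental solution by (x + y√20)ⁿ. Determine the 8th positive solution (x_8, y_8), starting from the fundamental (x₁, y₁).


Step 1: Find the fundamental solution (x₁, y₁) of x² - 20y² = 1.
  Expand √20 as a continued fraction. a₀ = ⌊√20⌋ = 4; iterate m_{k+1} = d_k·a_k − m_k, d_{k+1} = (20 − m_{k+1}²)/d_k, a_{k+1} = ⌊(a₀ + m_{k+1})/d_{k+1}⌋ (starting m₀ = 0, d₀ = 1), with convergents p_k = a_k·p_{k-1} + p_{k-2}, q_k = a_k·q_{k-1} + q_{k-2} (p₋₁ = 1, q₋₁ = 0):
  k = 0: a₀ = 4; p₀/q₀ = 4/1; p₀² − 20·q₀² = 16 − 20 = -4.
  k = 1: m = 4, d = 4, a = ⌊(4 + 4)/4⌋ = 2; p/q = (2·4 + 1)/(2·1 + 0) = 9/2; p² − 20·q² = 81 − 80 = 1.
  The first convergent with p² − 20·q² = 1 gives the fundamental solution (x₁, y₁) = (9, 2).
Step 2: Apply the recurrence (x_{n+1}, y_{n+1}) = (x₁x_n + 20y₁y_n, x₁y_n + y₁x_n) repeatedly.
  From (x_1, y_1) = (9, 2): x_2 = 9·9 + 20·2·2 = 161; y_2 = 9·2 + 2·9 = 36.
  From (x_2, y_2) = (161, 36): x_3 = 9·161 + 20·2·36 = 2889; y_3 = 9·36 + 2·161 = 646.
  From (x_3, y_3) = (2889, 646): x_4 = 9·2889 + 20·2·646 = 51841; y_4 = 9·646 + 2·2889 = 11592.
  From (x_4, y_4) = (51841, 11592): x_5 = 9·51841 + 20·2·11592 = 930249; y_5 = 9·11592 + 2·51841 = 208010.
  From (x_5, y_5) = (930249, 208010): x_6 = 9·930249 + 20·2·208010 = 16692641; y_6 = 9·208010 + 2·930249 = 3732588.
  From (x_6, y_6) = (16692641, 3732588): x_7 = 9·16692641 + 20·2·3732588 = 299537289; y_7 = 9·3732588 + 2·16692641 = 66978574.
  From (x_7, y_7) = (299537289, 66978574): x_8 = 9·299537289 + 20·2·66978574 = 5374978561; y_8 = 9·66978574 + 2·299537289 = 1201881744.
Step 3: Verify x_8² - 20·y_8² = 28890394531209630721 - 28890394531209630720 = 1 (should be 1). ✓

(x_1, y_1) = (9, 2); (x_8, y_8) = (5374978561, 1201881744).


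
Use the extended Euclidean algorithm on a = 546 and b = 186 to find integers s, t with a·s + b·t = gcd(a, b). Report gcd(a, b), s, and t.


Euclidean algorithm on (546, 186) — divide until remainder is 0:
  546 = 2 · 186 + 174
  186 = 1 · 174 + 12
  174 = 14 · 12 + 6
  12 = 2 · 6 + 0
gcd(546, 186) = 6.
Track Bezout coefficients alongside the remainders: start with r₀ = 546 = a·1 + b·0 (s = 1, t = 0) and r₁ = 186 = a·0 + b·1 (s = 0, t = 1); each new remainder r_{k+1} = r_{k-1} − q_k·r_k inherits s_{k+1} = s_{k-1} − q_k·s_k, t_{k+1} = t_{k-1} − q_k·t_k, so r_k = a·s_k + b·t_k at every step:
  q = 2: r = 174, s = 1 − 2·0 = 1, t = 0 − 2·1 = -2  (check: 546·1 + 186·(-2) = 174)
  q = 1: r = 12, s = 0 − 1·1 = -1, t = 1 − 1·(-2) = 3  (check: 546·(-1) + 186·3 = 12)
  q = 14: r = 6, s = 1 − 14·(-1) = 15, t = -2 − 14·3 = -44  (check: 546·15 + 186·(-44) = 6)
The row with r = 6 (the gcd) gives the Bezout coefficients s = 15, t = -44.
Result: 546 · (15) + 186 · (-44) = 6.

gcd(546, 186) = 6; s = 15, t = -44 (check: 546·15 + 186·(-44) = 6).


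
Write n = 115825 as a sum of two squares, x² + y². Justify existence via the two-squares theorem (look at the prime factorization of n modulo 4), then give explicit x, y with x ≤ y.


Step 1: Factor n = 115825 = 5^2 · 41 · 113.
Step 2: Check the mod-4 condition on each prime factor: 5 ≡ 1 (mod 4), exponent 2; 41 ≡ 1 (mod 4), exponent 1; 113 ≡ 1 (mod 4), exponent 1.
All primes ≡ 3 (mod 4) appear to even exponent (or don't appear), so by the two-squares theorem n IS expressible as a sum of two squares.
Step 3: Build a representation. Group n = k² · m with k = 5 and m = 41 · 113 = 4633 (a product of primes ≡ 1 (mod 4)); a representation of m scales to one of n via (k·x)² + (k·y)² = k²(x² + y²). Each prime p ≡ 1 (mod 4) is itself a sum of two squares; find a² by testing p − a² for a perfect square:
  41: 41 − 1² = 40, 41 − 2² = 37, 41 − 3² = 32, 41 − 4² = 25 = 5² ⇒ 41 = 4² + 5².
  113: 113 − 1² = 112, 113 − 2² = 109, 113 − 3² = 104, 113 − 4² = 97, 113 − 5² = 88, 113 − 6² = 77, 113 − 7² = 64 = 8² ⇒ 113 = 7² + 8².
  Combine using the Brahmagupta–Fibonacci identity (a² + b²)(c² + d²) = (ac − bd)² + (ad + bc)² = (ac + bd)² + (ad − bc)²:
  41 · 113 = 4633: from (4² + 5²)(7² + 8²), take (4·7 − 5·8, 4·8 + 5·7) = (28 − 40, 32 + 35) = (-12, 67); dropping signs (only squares matter) gives (12, 67); check 12² + 67² = 144 + 4489 = 4633 ✓.
  Scale by k = 5: (5·12, 5·67) = (60, 335).
Step 4: Order so x ≤ y and verify: 60² + 335² = 3600 + 112225 = 115825 = n. ✓

n = 115825 = 60² + 335² (one valid representation with x ≤ y).


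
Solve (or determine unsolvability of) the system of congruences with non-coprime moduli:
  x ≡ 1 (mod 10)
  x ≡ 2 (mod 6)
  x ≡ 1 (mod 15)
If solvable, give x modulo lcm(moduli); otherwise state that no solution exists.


Moduli 10, 6, 15 are not pairwise coprime, so CRT works modulo lcm(m_i) when all pairwise compatibility conditions hold.
Pairwise compatibility: gcd(m_i, m_j) must divide a_i - a_j for every pair.
Merge one congruence at a time:
  Start: x ≡ 1 (mod 10).
  Combine with x ≡ 2 (mod 6): gcd(10, 6) = 2, and 2 - 1 = 1 is NOT divisible by 2.
    ⇒ system is inconsistent (no integer solution).

No solution (the system is inconsistent).
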